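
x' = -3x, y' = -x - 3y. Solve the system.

x(t) = -c_2e^(-3t), y(t) = c_1e^(-3t) + c_2te^(-3t) - c_2e^(-3t)

Coefficient matrix A = [[-3, 0], [-1, -3]].
Characteristic polynomial det(A - λI) = λ^2 + 6λ + 9 = 0.
Single eigenvalue λ = -3 with algebraic multiplicity 2.
Eigenvector v = (0,1); generalized eigenvector w with (A-λI)w=v is (-1,-1).
General solution: e^(-3t)[c_1·v + c_2·(t·v + w)].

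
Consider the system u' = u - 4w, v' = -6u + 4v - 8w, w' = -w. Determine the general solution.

Coefficient matrix A = [[1, 0, -4], [-6, 4, -8], [0, 0, -1]].
det(A - λI) = 0 gives eigenvalues λ = 1, 4, -1.
For λ=1: eigenvector (1,2,0).
For λ=4: eigenvector (0,1,0).
For λ=-1: eigenvector (2,4,1).
General solution: K_1e^(t)(1,2,0) + K_2e^(4t)(0,1,0) + K_3e^(-t)(2,4,1).

u(t) = K_1e^(t) + 2K_3e^(-t), v(t) = 2K_1e^(t) + K_2e^(4t) + 4K_3e^(-t), w(t) = K_3e^(-t)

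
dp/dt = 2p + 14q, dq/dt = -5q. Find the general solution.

p(t) = -K_1e^(2t) - 2K_2e^(-5t), q(t) = K_2e^(-5t)

Coefficient matrix A = [[2, 14], [0, -5]].
Characteristic polynomial det(A - λI) = λ^2 + 3λ - 10 = 0.
Eigenvalues λ = 2, -5.
For λ=2: (A-λI) row 1 is [0, 14], so an eigenvector is (-1, 0).
For λ=-5: (A-λI) row 1 is [7, 14], so an eigenvector is (-2, 1).
General solution: K_1e^(2t)(-1,0) + K_2e^(-5t)(-2,1).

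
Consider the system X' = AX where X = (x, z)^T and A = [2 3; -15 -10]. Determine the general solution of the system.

x(t) = C_1e^(-4t)cos(3t) + C_2e^(-4t)sin(3t), z(t) = -C_1e^(-4t)sin(3t) - 2C_1e^(-4t)cos(3t) - 2C_2e^(-4t)sin(3t) + C_2e^(-4t)cos(3t)

Coefficient matrix A = [[2, 3], [-15, -10]].
Characteristic polynomial det(A - λI) = λ^2 + 8λ + 25 = 0.
Eigenvalues λ = -4 ± 3i (complex conjugate pair).
For λ=-4+3i: an eigenvector is (1,-2) - i(0,-1) = (1, -2 + i).
A real fundamental pair from Re and Im of e^((-4+3i)t)v: X_1 = e^(-4t)(cos(3t)·(1,-2) + sin(3t)·(0,-1)), X_2 = e^(-4t)(sin(3t)·(1,-2) - cos(3t)·(0,-1)).
General solution: C_1X_1 + C_2X_2.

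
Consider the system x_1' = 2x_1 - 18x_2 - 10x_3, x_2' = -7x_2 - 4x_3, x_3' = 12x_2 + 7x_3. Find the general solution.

x_1(t) = K_1e^(2t) + 2K_2e^(-t) - 2K_3e^(t), x_2(t) = 2K_2e^(-t) + K_3e^(t), x_3(t) = -3K_2e^(-t) - 2K_3e^(t)

Coefficient matrix A = [[2, -18, -10], [0, -7, -4], [0, 12, 7]].
det(A - λI) = 0 gives eigenvalues λ = 2, -1, 1.
For λ=2: eigenvector (1,0,0).
For λ=-1: eigenvector (2,2,-3).
For λ=1: eigenvector (-2,1,-2).
General solution: K_1e^(2t)(1,0,0) + K_2e^(-t)(2,2,-3) + K_3e^(t)(-2,1,-2).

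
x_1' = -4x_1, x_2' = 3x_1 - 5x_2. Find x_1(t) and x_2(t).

x_1(t) = c_1e^(-4t), x_2(t) = 3c_1e^(-4t) + c_2e^(-5t)

Coefficient matrix A = [[-4, 0], [3, -5]].
Characteristic polynomial det(A - λI) = λ^2 + 9λ + 20 = 0.
Eigenvalues λ = -4, -5.
For λ=-4: (A-λI) row 2 is [3, -1], so an eigenvector is (1, 3).
For λ=-5: (A-λI) row 1 is [1, 0], so an eigenvector is (0, 1).
General solution: c_1e^(-4t)(1,3) + c_2e^(-5t)(0,1).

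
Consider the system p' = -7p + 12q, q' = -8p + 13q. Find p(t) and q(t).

p(t) = -3c_1e^(t) - c_2e^(5t), q(t) = -2c_1e^(t) - c_2e^(5t)

Coefficient matrix A = [[-7, 12], [-8, 13]].
Characteristic polynomial det(A - λI) = λ^2 - 6λ + 5 = 0.
Eigenvalues λ = 1, 5.
For λ=1: (A-λI) row 1 is [-8, 12], so an eigenvector is (-3, -2).
For λ=5: (A-λI) row 1 is [-12, 12], so an eigenvector is (-1, -1).
General solution: c_1e^(t)(-3,-2) + c_2e^(5t)(-1,-1).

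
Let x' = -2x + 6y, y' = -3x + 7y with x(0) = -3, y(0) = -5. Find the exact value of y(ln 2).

-108

A = [[-2,6],[-3,7]]; eigenvalues λ = 1, 4.
Eigenvectors: (2,1) for λ=1, (1,1) for λ=4.
From the initial condition, c_1 = 2, c_2 = -7.
y(ln 2) = (2)(2^1)(1) + (-7)(2^4)(1) = -108.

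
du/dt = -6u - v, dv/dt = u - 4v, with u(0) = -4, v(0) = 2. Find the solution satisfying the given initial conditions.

u(t) = 2te^(-5t) - 4e^(-5t), v(t) = -2te^(-5t) + 2e^(-5t)

Coefficient matrix A = [[-6, -1], [1, -4]].
Characteristic polynomial det(A - λI) = λ^2 + 10λ + 25 = 0.
Single eigenvalue λ = -5 with algebraic multiplicity 2.
Eigenvector v = (-1,1); generalized eigenvector w with (A-λI)w=v is (3,-2).
General solution: e^(-5t)[K_1·v + K_2·(t·v + w)].
Applying u(0)=-4, v(0)=2 gives K_1=-2, K_2=-2.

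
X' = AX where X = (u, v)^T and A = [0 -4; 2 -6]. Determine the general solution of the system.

u(t) = -c_1e^(-4t) - 2c_2e^(-2t), v(t) = -c_1e^(-4t) - c_2e^(-2t)

Coefficient matrix A = [[0, -4], [2, -6]].
Characteristic polynomial det(A - λI) = λ^2 + 6λ + 8 = 0.
Eigenvalues λ = -4, -2.
For λ=-4: (A-λI) row 1 is [4, -4], so an eigenvector is (-1, -1).
For λ=-2: (A-λI) row 1 is [2, -4], so an eigenvector is (-2, -1).
General solution: c_1e^(-4t)(-1,-1) + c_2e^(-2t)(-2,-1).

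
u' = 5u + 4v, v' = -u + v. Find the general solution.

Coefficient matrix A = [[5, 4], [-1, 1]].
Characteristic polynomial det(A - λI) = λ^2 - 6λ + 9 = 0.
Single eigenvalue λ = 3 with algebraic multiplicity 2.
Eigenvector v = (-2,1); generalized eigenvector w with (A-λI)w=v is (1,-1).
General solution: e^(3t)[K_1·v + K_2·(t·v + w)].

u(t) = -2K_1e^(3t) - 2K_2te^(3t) + K_2e^(3t), v(t) = K_1e^(3t) + K_2te^(3t) - K_2e^(3t)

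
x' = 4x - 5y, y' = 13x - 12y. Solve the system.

Coefficient matrix A = [[4, -5], [13, -12]].
Characteristic polynomial det(A - λI) = λ^2 + 8λ + 17 = 0.
Eigenvalues λ = -4 ± i (complex conjugate pair).
For λ=-4+i: an eigenvector is (2,3) - i(1,2) = (2 - i, 3 - 2i).
A real fundamental pair from Re and Im of e^((-4+i)t)v: X_1 = e^(-4t)(cos(t)·(2,3) + sin(t)·(1,2)), X_2 = e^(-4t)(sin(t)·(2,3) - cos(t)·(1,2)).
General solution: K_1X_1 + K_2X_2.

x(t) = K_1e^(-4t)sin(t) + 2K_1e^(-4t)cos(t) + 2K_2e^(-4t)sin(t) - K_2e^(-4t)cos(t), y(t) = 2K_1e^(-4t)sin(t) + 3K_1e^(-4t)cos(t) + 3K_2e^(-4t)sin(t) - 2K_2e^(-4t)cos(t)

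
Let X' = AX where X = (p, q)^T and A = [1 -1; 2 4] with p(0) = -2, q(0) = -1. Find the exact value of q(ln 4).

-304

A = [[1,-1],[2,4]]; eigenvalues λ = 2, 3.
Eigenvectors: (-1,1) for λ=2, (-1,2) for λ=3.
From the initial condition, c_1 = 5, c_2 = -3.
q(ln 4) = (5)(4^2)(1) + (-3)(4^3)(2) = -304.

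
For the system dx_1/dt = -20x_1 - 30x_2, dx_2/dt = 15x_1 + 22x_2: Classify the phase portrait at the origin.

unstable spiral

A = [[-20,-30],[15,22]]; det(A-λI) = λ^2 - 2λ + 10.
λ = 1 ± 3i: positive real part.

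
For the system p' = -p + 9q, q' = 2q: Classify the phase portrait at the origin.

saddle

A = [[-1,9],[0,2]]; det(A-λI) = λ^2 - λ - 2.
λ = -1, 2: opposite signs.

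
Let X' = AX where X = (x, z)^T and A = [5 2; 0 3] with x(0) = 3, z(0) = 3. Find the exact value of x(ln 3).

1377

A = [[5,2],[0,3]]; eigenvalues λ = 5, 3.
Eigenvectors: (1,0) for λ=5, (-1,1) for λ=3.
From the initial condition, c_1 = 6, c_2 = 3.
x(ln 3) = (6)(3^5)(1) + (3)(3^3)(-1) = 1377.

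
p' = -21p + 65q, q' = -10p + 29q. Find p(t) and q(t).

p(t) = -2C_1e^(4t)sin(5t) + 3C_1e^(4t)cos(5t) + 3C_2e^(4t)sin(5t) + 2C_2e^(4t)cos(5t), q(t) = -C_1e^(4t)sin(5t) + C_1e^(4t)cos(5t) + C_2e^(4t)sin(5t) + C_2e^(4t)cos(5t)

Coefficient matrix A = [[-21, 65], [-10, 29]].
Characteristic polynomial det(A - λI) = λ^2 - 8λ + 41 = 0.
Eigenvalues λ = 4 ± 5i (complex conjugate pair).
For λ=4+5i: an eigenvector is (3,1) - i(-2,-1) = (3 + 2i, 1 + i).
A real fundamental pair from Re and Im of e^((4+5i)t)v: X_1 = e^(4t)(cos(5t)·(3,1) + sin(5t)·(-2,-1)), X_2 = e^(4t)(sin(5t)·(3,1) - cos(5t)·(-2,-1)).
General solution: C_1X_1 + C_2X_2.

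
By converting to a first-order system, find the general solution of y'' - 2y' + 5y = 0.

Let x_1 = y, x_2 = y'. Then x_1' = x_2 and x_2' = -5x_1 + 2x_2.
A = [[0,1],[-5,2]]; det(A-λI) = λ^2 - 2λ + 5.
Eigenvalues λ = 1 ± 2i.

y(t) = c_1e^(t)cos(2t) + c_2e^(t)sin(2t)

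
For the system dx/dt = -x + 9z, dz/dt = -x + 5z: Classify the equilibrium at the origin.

A = [[-1,9],[-1,5]]; det(A-λI) = λ^2 - 4λ + 4.
repeated λ = 2 with a single eigenvector.

unstable improper node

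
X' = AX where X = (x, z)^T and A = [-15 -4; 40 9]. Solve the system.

Coefficient matrix A = [[-15, -4], [40, 9]].
Characteristic polynomial det(A - λI) = λ^2 + 6λ + 25 = 0.
Eigenvalues λ = -3 ± 4i (complex conjugate pair).
For λ=-3+4i: an eigenvector is (0,-1) - i(1,-3) = (0 - i, -1 + 3i).
A real fundamental pair from Re and Im of e^((-3+4i)t)v: X_1 = e^(-3t)(cos(4t)·(0,-1) + sin(4t)·(1,-3)), X_2 = e^(-3t)(sin(4t)·(0,-1) - cos(4t)·(1,-3)).
General solution: K_1X_1 + K_2X_2.

x(t) = K_1e^(-3t)sin(4t) - K_2e^(-3t)cos(4t), z(t) = -3K_1e^(-3t)sin(4t) - K_1e^(-3t)cos(4t) - K_2e^(-3t)sin(4t) + 3K_2e^(-3t)cos(4t)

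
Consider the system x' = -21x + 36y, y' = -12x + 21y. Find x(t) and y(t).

x(t) = -3C_1e^(3t) + 2C_2e^(-3t), y(t) = -2C_1e^(3t) + C_2e^(-3t)

Coefficient matrix A = [[-21, 36], [-12, 21]].
Characteristic polynomial det(A - λI) = λ^2 - 9 = 0.
Eigenvalues λ = 3, -3.
For λ=3: (A-λI) row 1 is [-24, 36], so an eigenvector is (-3, -2).
For λ=-3: (A-λI) row 1 is [-18, 36], so an eigenvector is (2, 1).
General solution: C_1e^(3t)(-3,-2) + C_2e^(-3t)(2,1).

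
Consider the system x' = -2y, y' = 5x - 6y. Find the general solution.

x(t) = c_1e^(-3t)sin(t) + c_1e^(-3t)cos(t) + c_2e^(-3t)sin(t) - c_2e^(-3t)cos(t), y(t) = 2c_1e^(-3t)sin(t) + c_1e^(-3t)cos(t) + c_2e^(-3t)sin(t) - 2c_2e^(-3t)cos(t)

Coefficient matrix A = [[0, -2], [5, -6]].
Characteristic polynomial det(A - λI) = λ^2 + 6λ + 10 = 0.
Eigenvalues λ = -3 ± i (complex conjugate pair).
For λ=-3+i: an eigenvector is (1,1) - i(1,2) = (1 - i, 1 - 2i).
A real fundamental pair from Re and Im of e^((-3+i)t)v: X_1 = e^(-3t)(cos(t)·(1,1) + sin(t)·(1,2)), X_2 = e^(-3t)(sin(t)·(1,1) - cos(t)·(1,2)).
General solution: c_1X_1 + c_2X_2.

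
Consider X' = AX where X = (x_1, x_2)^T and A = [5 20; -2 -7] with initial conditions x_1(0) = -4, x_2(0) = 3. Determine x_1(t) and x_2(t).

x_1(t) = 18e^(-t)sin(2t) - 4e^(-t)cos(2t), x_2(t) = -5e^(-t)sin(2t) + 3e^(-t)cos(2t)

Coefficient matrix A = [[5, 20], [-2, -7]].
Characteristic polynomial det(A - λI) = λ^2 + 2λ + 5 = 0.
Eigenvalues λ = -1 ± 2i (complex conjugate pair).
For λ=-1+2i: an eigenvector is (1,0) - i(3,-1) = (1 - 3i, 0 + i).
A real fundamental pair from Re and Im of e^((-1+2i)t)v: X_1 = e^(-t)(cos(2t)·(1,0) + sin(2t)·(3,-1)), X_2 = e^(-t)(sin(2t)·(1,0) - cos(2t)·(3,-1)).
General solution: K_1X_1 + K_2X_2.
Applying x_1(0)=-4, x_2(0)=3 gives K_1=5, K_2=3.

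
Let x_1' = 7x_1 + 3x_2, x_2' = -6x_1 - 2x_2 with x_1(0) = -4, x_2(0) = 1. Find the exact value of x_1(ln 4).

-1780

A = [[7,3],[-6,-2]]; eigenvalues λ = 1, 4.
Eigenvectors: (1,-2) for λ=1, (-1,1) for λ=4.
From the initial condition, c_1 = 3, c_2 = 7.
x_1(ln 4) = (3)(4^1)(1) + (7)(4^4)(-1) = -1780.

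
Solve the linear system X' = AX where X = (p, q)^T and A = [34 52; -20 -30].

Coefficient matrix A = [[34, 52], [-20, -30]].
Characteristic polynomial det(A - λI) = λ^2 - 4λ + 20 = 0.
Eigenvalues λ = 2 ± 4i (complex conjugate pair).
For λ=2+4i: an eigenvector is (3,-2) - i(-2,1) = (3 + 2i, -2 - i).
A real fundamental pair from Re and Im of e^((2+4i)t)v: X_1 = e^(2t)(cos(4t)·(3,-2) + sin(4t)·(-2,1)), X_2 = e^(2t)(sin(4t)·(3,-2) - cos(4t)·(-2,1)).
General solution: K_1X_1 + K_2X_2.

p(t) = -2K_1e^(2t)sin(4t) + 3K_1e^(2t)cos(4t) + 3K_2e^(2t)sin(4t) + 2K_2e^(2t)cos(4t), q(t) = K_1e^(2t)sin(4t) - 2K_1e^(2t)cos(4t) - 2K_2e^(2t)sin(4t) - K_2e^(2t)cos(4t)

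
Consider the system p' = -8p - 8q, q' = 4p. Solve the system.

Coefficient matrix A = [[-8, -8], [4, 0]].
Characteristic polynomial det(A - λI) = λ^2 + 8λ + 32 = 0.
Eigenvalues λ = -4 ± 4i (complex conjugate pair).
For λ=-4+4i: an eigenvector is (1,0) - i(-1,1) = (1 + i, 0 - i).
A real fundamental pair from Re and Im of e^((-4+4i)t)v: X_1 = e^(-4t)(cos(4t)·(1,0) + sin(4t)·(-1,1)), X_2 = e^(-4t)(sin(4t)·(1,0) - cos(4t)·(-1,1)).
General solution: C_1X_1 + C_2X_2.

p(t) = -C_1e^(-4t)sin(4t) + C_1e^(-4t)cos(4t) + C_2e^(-4t)sin(4t) + C_2e^(-4t)cos(4t), q(t) = C_1e^(-4t)sin(4t) - C_2e^(-4t)cos(4t)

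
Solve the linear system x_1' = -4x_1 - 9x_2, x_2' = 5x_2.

x_1(t) = -C_1e^(-4t) + C_2e^(5t), x_2(t) = -C_2e^(5t)

Coefficient matrix A = [[-4, -9], [0, 5]].
Characteristic polynomial det(A - λI) = λ^2 - λ - 20 = 0.
Eigenvalues λ = -4, 5.
For λ=-4: (A-λI) row 1 is [0, -9], so an eigenvector is (-1, 0).
For λ=5: (A-λI) row 1 is [-9, -9], so an eigenvector is (1, -1).
General solution: C_1e^(-4t)(-1,0) + C_2e^(5t)(1,-1).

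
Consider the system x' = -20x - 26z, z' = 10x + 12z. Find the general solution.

Coefficient matrix A = [[-20, -26], [10, 12]].
Characteristic polynomial det(A - λI) = λ^2 + 8λ + 20 = 0.
Eigenvalues λ = -4 ± 2i (complex conjugate pair).
For λ=-4+2i: an eigenvector is (-3,2) - i(-2,1) = (-3 + 2i, 2 - i).
A real fundamental pair from Re and Im of e^((-4+2i)t)v: X_1 = e^(-4t)(cos(2t)·(-3,2) + sin(2t)·(-2,1)), X_2 = e^(-4t)(sin(2t)·(-3,2) - cos(2t)·(-2,1)).
General solution: K_1X_1 + K_2X_2.

x(t) = -2K_1e^(-4t)sin(2t) - 3K_1e^(-4t)cos(2t) - 3K_2e^(-4t)sin(2t) + 2K_2e^(-4t)cos(2t), z(t) = K_1e^(-4t)sin(2t) + 2K_1e^(-4t)cos(2t) + 2K_2e^(-4t)sin(2t) - K_2e^(-4t)cos(2t)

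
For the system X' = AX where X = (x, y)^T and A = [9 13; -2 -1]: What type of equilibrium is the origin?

unstable spiral

A = [[9,13],[-2,-1]]; det(A-λI) = λ^2 - 8λ + 17.
λ = 4 ± i: positive real part.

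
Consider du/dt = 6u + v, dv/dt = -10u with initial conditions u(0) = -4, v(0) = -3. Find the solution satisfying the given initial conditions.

Coefficient matrix A = [[6, 1], [-10, 0]].
Characteristic polynomial det(A - λI) = λ^2 - 6λ + 10 = 0.
Eigenvalues λ = 3 ± i (complex conjugate pair).
For λ=3+i: an eigenvector is (0,1) - i(1,-3) = (0 - i, 1 + 3i).
A real fundamental pair from Re and Im of e^((3+i)t)v: X_1 = e^(3t)(cos(t)·(0,1) + sin(t)·(1,-3)), X_2 = e^(3t)(sin(t)·(0,1) - cos(t)·(1,-3)).
General solution: c_1X_1 + c_2X_2.
Applying u(0)=-4, v(0)=-3 gives c_1=-15, c_2=4.

u(t) = -15e^(3t)sin(t) - 4e^(3t)cos(t), v(t) = 49e^(3t)sin(t) - 3e^(3t)cos(t)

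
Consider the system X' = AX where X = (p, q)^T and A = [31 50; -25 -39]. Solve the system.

p(t) = C_1e^(-4t)sin(5t) + 3C_1e^(-4t)cos(5t) + 3C_2e^(-4t)sin(5t) - C_2e^(-4t)cos(5t), q(t) = -C_1e^(-4t)sin(5t) - 2C_1e^(-4t)cos(5t) - 2C_2e^(-4t)sin(5t) + C_2e^(-4t)cos(5t)

Coefficient matrix A = [[31, 50], [-25, -39]].
Characteristic polynomial det(A - λI) = λ^2 + 8λ + 41 = 0.
Eigenvalues λ = -4 ± 5i (complex conjugate pair).
For λ=-4+5i: an eigenvector is (3,-2) - i(1,-1) = (3 - i, -2 + i).
A real fundamental pair from Re and Im of e^((-4+5i)t)v: X_1 = e^(-4t)(cos(5t)·(3,-2) + sin(5t)·(1,-1)), X_2 = e^(-4t)(sin(5t)·(3,-2) - cos(5t)·(1,-1)).
General solution: C_1X_1 + C_2X_2.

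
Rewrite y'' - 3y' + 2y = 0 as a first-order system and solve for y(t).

y(t) = C_1e^(2t) + C_2e^(t)

Let x_1 = y, x_2 = y'. Then x_1' = x_2 and x_2' = -2x_1 + 3x_2.
A = [[0,1],[-2,3]]; det(A-λI) = λ^2 - 3λ + 2.
Eigenvalues λ = 2, 1 with eigenvectors (1,2), (1,1).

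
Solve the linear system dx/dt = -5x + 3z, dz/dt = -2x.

x(t) = K_1e^(-2t) - 3K_2e^(-3t), z(t) = K_1e^(-2t) - 2K_2e^(-3t)

Coefficient matrix A = [[-5, 3], [-2, 0]].
Characteristic polynomial det(A - λI) = λ^2 + 5λ + 6 = 0.
Eigenvalues λ = -2, -3.
For λ=-2: (A-λI) row 1 is [-3, 3], so an eigenvector is (1, 1).
For λ=-3: (A-λI) row 1 is [-2, 3], so an eigenvector is (-3, -2).
General solution: K_1e^(-2t)(1,1) + K_2e^(-3t)(-3,-2).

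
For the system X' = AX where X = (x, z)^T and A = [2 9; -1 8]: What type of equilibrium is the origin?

A = [[2,9],[-1,8]]; det(A-λI) = λ^2 - 10λ + 25.
repeated λ = 5 with a single eigenvector.

unstable improper node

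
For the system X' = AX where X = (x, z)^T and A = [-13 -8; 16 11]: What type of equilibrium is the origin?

A = [[-13,-8],[16,11]]; det(A-λI) = λ^2 + 2λ - 15.
λ = -5, 3: opposite signs.

saddle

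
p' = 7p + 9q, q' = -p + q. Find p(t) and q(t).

Coefficient matrix A = [[7, 9], [-1, 1]].
Characteristic polynomial det(A - λI) = λ^2 - 8λ + 16 = 0.
Single eigenvalue λ = 4 with algebraic multiplicity 2.
Eigenvector v = (-3,1); generalized eigenvector w with (A-λI)w=v is (-1,0).
General solution: e^(4t)[c_1·v + c_2·(t·v + w)].

p(t) = -3c_1e^(4t) - 3c_2te^(4t) - c_2e^(4t), q(t) = c_1e^(4t) + c_2te^(4t)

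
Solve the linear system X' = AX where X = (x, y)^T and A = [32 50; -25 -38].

Coefficient matrix A = [[32, 50], [-25, -38]].
Characteristic polynomial det(A - λI) = λ^2 + 6λ + 34 = 0.
Eigenvalues λ = -3 ± 5i (complex conjugate pair).
For λ=-3+5i: an eigenvector is (-3,2) - i(-1,1) = (-3 + i, 2 - i).
A real fundamental pair from Re and Im of e^((-3+5i)t)v: X_1 = e^(-3t)(cos(5t)·(-3,2) + sin(5t)·(-1,1)), X_2 = e^(-3t)(sin(5t)·(-3,2) - cos(5t)·(-1,1)).
General solution: C_1X_1 + C_2X_2.

x(t) = -C_1e^(-3t)sin(5t) - 3C_1e^(-3t)cos(5t) - 3C_2e^(-3t)sin(5t) + C_2e^(-3t)cos(5t), y(t) = C_1e^(-3t)sin(5t) + 2C_1e^(-3t)cos(5t) + 2C_2e^(-3t)sin(5t) - C_2e^(-3t)cos(5t)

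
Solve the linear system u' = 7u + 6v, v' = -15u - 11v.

Coefficient matrix A = [[7, 6], [-15, -11]].
Characteristic polynomial det(A - λI) = λ^2 + 4λ + 13 = 0.
Eigenvalues λ = -2 ± 3i (complex conjugate pair).
For λ=-2+3i: an eigenvector is (-1,1) - i(-1,2) = (-1 + i, 1 - 2i).
A real fundamental pair from Re and Im of e^((-2+3i)t)v: X_1 = e^(-2t)(cos(3t)·(-1,1) + sin(3t)·(-1,2)), X_2 = e^(-2t)(sin(3t)·(-1,1) - cos(3t)·(-1,2)).
General solution: K_1X_1 + K_2X_2.

u(t) = -K_1e^(-2t)sin(3t) - K_1e^(-2t)cos(3t) - K_2e^(-2t)sin(3t) + K_2e^(-2t)cos(3t), v(t) = 2K_1e^(-2t)sin(3t) + K_1e^(-2t)cos(3t) + K_2e^(-2t)sin(3t) - 2K_2e^(-2t)cos(3t)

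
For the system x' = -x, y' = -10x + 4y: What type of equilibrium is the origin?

saddle

A = [[-1,0],[-10,4]]; det(A-λI) = λ^2 - 3λ - 4.
λ = -1, 4: opposite signs.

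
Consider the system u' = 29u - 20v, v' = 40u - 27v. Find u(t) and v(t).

u(t) = C_1e^(t)sin(4t) - 2C_1e^(t)cos(4t) - 2C_2e^(t)sin(4t) - C_2e^(t)cos(4t), v(t) = C_1e^(t)sin(4t) - 3C_1e^(t)cos(4t) - 3C_2e^(t)sin(4t) - C_2e^(t)cos(4t)

Coefficient matrix A = [[29, -20], [40, -27]].
Characteristic polynomial det(A - λI) = λ^2 - 2λ + 17 = 0.
Eigenvalues λ = 1 ± 4i (complex conjugate pair).
For λ=1+4i: an eigenvector is (-2,-3) - i(1,1) = (-2 - i, -3 - i).
A real fundamental pair from Re and Im of e^((1+4i)t)v: X_1 = e^(t)(cos(4t)·(-2,-3) + sin(4t)·(1,1)), X_2 = e^(t)(sin(4t)·(-2,-3) - cos(4t)·(1,1)).
General solution: C_1X_1 + C_2X_2.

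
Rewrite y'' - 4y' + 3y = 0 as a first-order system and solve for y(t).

y(t) = K_1e^(t) + K_2e^(3t)

Let x_1 = y, x_2 = y'. Then x_1' = x_2 and x_2' = -3x_1 + 4x_2.
A = [[0,1],[-3,4]]; det(A-λI) = λ^2 - 4λ + 3.
Eigenvalues λ = 1, 3 with eigenvectors (1,1), (1,3).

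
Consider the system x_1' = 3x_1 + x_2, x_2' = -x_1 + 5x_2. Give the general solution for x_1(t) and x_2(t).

x_1(t) = C_1e^(4t) + C_2te^(4t) - 3C_2e^(4t), x_2(t) = C_1e^(4t) + C_2te^(4t) - 2C_2e^(4t)

Coefficient matrix A = [[3, 1], [-1, 5]].
Characteristic polynomial det(A - λI) = λ^2 - 8λ + 16 = 0.
Single eigenvalue λ = 4 with algebraic multiplicity 2.
Eigenvector v = (1,1); generalized eigenvector w with (A-λI)w=v is (-3,-2).
General solution: e^(4t)[C_1·v + C_2·(t·v + w)].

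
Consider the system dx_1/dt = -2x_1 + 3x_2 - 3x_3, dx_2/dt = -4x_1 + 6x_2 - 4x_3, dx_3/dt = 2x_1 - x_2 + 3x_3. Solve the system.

Coefficient matrix A = [[-2, 3, -3], [-4, 6, -4], [2, -1, 3]].
det(A - λI) = 0 gives eigenvalues λ = 4, 2, 1.
For λ=4: eigenvector (1,2,0).
For λ=2: eigenvector (0,1,1).
For λ=1: eigenvector (1,0,-1).
General solution: C_1e^(4t)(1,2,0) + C_2e^(2t)(0,1,1) + C_3e^(t)(1,0,-1).

x_1(t) = C_1e^(4t) + C_3e^(t), x_2(t) = 2C_1e^(4t) + C_2e^(2t), x_3(t) = C_2e^(2t) - C_3e^(t)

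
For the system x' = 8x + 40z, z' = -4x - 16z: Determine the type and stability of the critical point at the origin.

A = [[8,40],[-4,-16]]; det(A-λI) = λ^2 + 8λ + 32.
λ = -4 ± 4i: negative real part.

stable spiral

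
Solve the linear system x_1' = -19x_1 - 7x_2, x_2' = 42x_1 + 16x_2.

Coefficient matrix A = [[-19, -7], [42, 16]].
Characteristic polynomial det(A - λI) = λ^2 + 3λ - 10 = 0.
Eigenvalues λ = 2, -5.
For λ=2: (A-λI) row 1 is [-21, -7], so an eigenvector is (1, -3).
For λ=-5: (A-λI) row 1 is [-14, -7], so an eigenvector is (-1, 2).
General solution: c_1e^(2t)(1,-3) + c_2e^(-5t)(-1,2).

x_1(t) = c_1e^(2t) - c_2e^(-5t), x_2(t) = -3c_1e^(2t) + 2c_2e^(-5t)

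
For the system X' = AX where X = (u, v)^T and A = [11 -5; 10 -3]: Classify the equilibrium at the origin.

A = [[11,-5],[10,-3]]; det(A-λI) = λ^2 - 8λ + 17.
λ = 4 ± i: positive real part.

unstable spiral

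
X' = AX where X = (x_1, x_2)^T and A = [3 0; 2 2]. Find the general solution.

Coefficient matrix A = [[3, 0], [2, 2]].
Characteristic polynomial det(A - λI) = λ^2 - 5λ + 6 = 0.
Eigenvalues λ = 3, 2.
For λ=3: (A-λI) row 2 is [2, -1], so an eigenvector is (-1, -2).
For λ=2: (A-λI) row 1 is [1, 0], so an eigenvector is (0, -1).
General solution: C_1e^(3t)(-1,-2) + C_2e^(2t)(0,-1).

x_1(t) = -C_1e^(3t), x_2(t) = -2C_1e^(3t) - C_2e^(2t)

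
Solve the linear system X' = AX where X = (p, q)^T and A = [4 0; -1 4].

p(t) = -C_2e^(4t), q(t) = C_1e^(4t) + C_2te^(4t) - 3C_2e^(4t)

Coefficient matrix A = [[4, 0], [-1, 4]].
Characteristic polynomial det(A - λI) = λ^2 - 8λ + 16 = 0.
Single eigenvalue λ = 4 with algebraic multiplicity 2.
Eigenvector v = (0,1); generalized eigenvector w with (A-λI)w=v is (-1,-3).
General solution: e^(4t)[C_1·v + C_2·(t·v + w)].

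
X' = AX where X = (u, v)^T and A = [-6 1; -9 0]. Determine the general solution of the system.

Coefficient matrix A = [[-6, 1], [-9, 0]].
Characteristic polynomial det(A - λI) = λ^2 + 6λ + 9 = 0.
Single eigenvalue λ = -3 with algebraic multiplicity 2.
Eigenvector v = (1,3); generalized eigenvector w with (A-λI)w=v is (0,1).
General solution: e^(-3t)[c_1·v + c_2·(t·v + w)].

u(t) = c_1e^(-3t) + c_2te^(-3t), v(t) = 3c_1e^(-3t) + 3c_2te^(-3t) + c_2e^(-3t)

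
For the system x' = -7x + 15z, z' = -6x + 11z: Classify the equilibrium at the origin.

unstable spiral

A = [[-7,15],[-6,11]]; det(A-λI) = λ^2 - 4λ + 13.
λ = 2 ± 3i: positive real part.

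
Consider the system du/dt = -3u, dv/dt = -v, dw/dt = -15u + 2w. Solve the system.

u(t) = C_1e^(-3t), v(t) = C_2e^(-t), w(t) = 3C_1e^(-3t) + C_3e^(2t)

Coefficient matrix A = [[-3, 0, 0], [0, -1, 0], [-15, 0, 2]].
det(A - λI) = 0 gives eigenvalues λ = -3, -1, 2.
For λ=-3: eigenvector (1,0,3).
For λ=-1: eigenvector (0,1,0).
For λ=2: eigenvector (0,0,1).
General solution: C_1e^(-3t)(1,0,3) + C_2e^(-t)(0,1,0) + C_3e^(2t)(0,0,1).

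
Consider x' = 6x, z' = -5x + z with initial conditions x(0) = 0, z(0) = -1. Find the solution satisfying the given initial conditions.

Coefficient matrix A = [[6, 0], [-5, 1]].
Characteristic polynomial det(A - λI) = λ^2 - 7λ + 6 = 0.
Eigenvalues λ = 6, 1.
For λ=6: (A-λI) row 2 is [-5, -5], so an eigenvector is (1, -1).
For λ=1: (A-λI) row 1 is [5, 0], so an eigenvector is (0, 1).
General solution: C_1e^(6t)(1,-1) + C_2e^(t)(0,1).
Applying x(0)=0, z(0)=-1 gives C_1=0, C_2=-1.

x(t) = 0, z(t) = -e^(t)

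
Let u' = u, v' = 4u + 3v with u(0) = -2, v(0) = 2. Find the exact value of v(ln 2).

-8

A = [[1,0],[4,3]]; eigenvalues λ = 3, 1.
Eigenvectors: (0,-1) for λ=3, (1,-2) for λ=1.
From the initial condition, c_1 = 2, c_2 = -2.
v(ln 2) = (2)(2^3)(-1) + (-2)(2^1)(-2) = -8.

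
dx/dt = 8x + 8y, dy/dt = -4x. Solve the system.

x(t) = K_1e^(4t)sin(4t) - K_1e^(4t)cos(4t) - K_2e^(4t)sin(4t) - K_2e^(4t)cos(4t), y(t) = K_1e^(4t)cos(4t) + K_2e^(4t)sin(4t)

Coefficient matrix A = [[8, 8], [-4, 0]].
Characteristic polynomial det(A - λI) = λ^2 - 8λ + 32 = 0.
Eigenvalues λ = 4 ± 4i (complex conjugate pair).
For λ=4+4i: an eigenvector is (-1,1) - i(1,0) = (-1 - i, 1).
A real fundamental pair from Re and Im of e^((4+4i)t)v: X_1 = e^(4t)(cos(4t)·(-1,1) + sin(4t)·(1,0)), X_2 = e^(4t)(sin(4t)·(-1,1) - cos(4t)·(1,0)).
General solution: K_1X_1 + K_2X_2.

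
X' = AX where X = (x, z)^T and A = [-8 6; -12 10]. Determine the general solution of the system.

x(t) = -c_1e^(-2t) - c_2e^(4t), z(t) = -c_1e^(-2t) - 2c_2e^(4t)

Coefficient matrix A = [[-8, 6], [-12, 10]].
Characteristic polynomial det(A - λI) = λ^2 - 2λ - 8 = 0.
Eigenvalues λ = -2, 4.
For λ=-2: (A-λI) row 1 is [-6, 6], so an eigenvector is (-1, -1).
For λ=4: (A-λI) row 1 is [-12, 6], so an eigenvector is (-1, -2).
General solution: c_1e^(-2t)(-1,-1) + c_2e^(4t)(-1,-2).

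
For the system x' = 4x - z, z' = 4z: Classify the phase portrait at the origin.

unstable improper node

A = [[4,-1],[0,4]]; det(A-λI) = λ^2 - 8λ + 16.
repeated λ = 4 with a single eigenvector.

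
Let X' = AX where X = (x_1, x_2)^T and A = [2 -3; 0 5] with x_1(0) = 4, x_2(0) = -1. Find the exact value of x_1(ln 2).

44

A = [[2,-3],[0,5]]; eigenvalues λ = 2, 5.
Eigenvectors: (-1,0) for λ=2, (-1,1) for λ=5.
From the initial condition, c_1 = -3, c_2 = -1.
x_1(ln 2) = (-3)(2^2)(-1) + (-1)(2^5)(-1) = 44.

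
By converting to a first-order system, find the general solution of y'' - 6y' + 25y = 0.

Let x_1 = y, x_2 = y'. Then x_1' = x_2 and x_2' = -25x_1 + 6x_2.
A = [[0,1],[-25,6]]; det(A-λI) = λ^2 - 6λ + 25.
Eigenvalues λ = 3 ± 4i.

y(t) = c_1e^(3t)cos(4t) + c_2e^(3t)sin(4t)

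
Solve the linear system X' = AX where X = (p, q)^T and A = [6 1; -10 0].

p(t) = -K_1e^(3t)sin(t) + K_2e^(3t)cos(t), q(t) = 3K_1e^(3t)sin(t) - K_1e^(3t)cos(t) - K_2e^(3t)sin(t) - 3K_2e^(3t)cos(t)

Coefficient matrix A = [[6, 1], [-10, 0]].
Characteristic polynomial det(A - λI) = λ^2 - 6λ + 10 = 0.
Eigenvalues λ = 3 ± i (complex conjugate pair).
For λ=3+i: an eigenvector is (0,-1) - i(-1,3) = (0 + i, -1 - 3i).
A real fundamental pair from Re and Im of e^((3+i)t)v: X_1 = e^(3t)(cos(t)·(0,-1) + sin(t)·(-1,3)), X_2 = e^(3t)(sin(t)·(0,-1) - cos(t)·(-1,3)).
General solution: K_1X_1 + K_2X_2.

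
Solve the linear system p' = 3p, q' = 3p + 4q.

p(t) = c_2e^(3t), q(t) = -c_1e^(4t) - 3c_2e^(3t)

Coefficient matrix A = [[3, 0], [3, 4]].
Characteristic polynomial det(A - λI) = λ^2 - 7λ + 12 = 0.
Eigenvalues λ = 4, 3.
For λ=4: (A-λI) row 1 is [-1, 0], so an eigenvector is (0, -1).
For λ=3: (A-λI) row 2 is [3, 1], so an eigenvector is (1, -3).
General solution: c_1e^(4t)(0,-1) + c_2e^(3t)(1,-3).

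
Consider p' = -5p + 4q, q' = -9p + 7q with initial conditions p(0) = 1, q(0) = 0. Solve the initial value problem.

Coefficient matrix A = [[-5, 4], [-9, 7]].
Characteristic polynomial det(A - λI) = λ^2 - 2λ + 1 = 0.
Single eigenvalue λ = 1 with algebraic multiplicity 2.
Eigenvector v = (2,3); generalized eigenvector w with (A-λI)w=v is (-1,-1).
General solution: e^(t)[C_1·v + C_2·(t·v + w)].
Applying p(0)=1, q(0)=0 gives C_1=-1, C_2=-3.

p(t) = -6te^(t) + e^(t), q(t) = -9te^(t)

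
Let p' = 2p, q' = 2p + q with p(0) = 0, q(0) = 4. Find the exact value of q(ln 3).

12

A = [[2,0],[2,1]]; eigenvalues λ = 1, 2.
Eigenvectors: (0,-1) for λ=1, (-1,-2) for λ=2.
From the initial condition, c_1 = -4, c_2 = 0.
q(ln 3) = (-4)(3^1)(-1) + (0)(3^2)(-2) = 12.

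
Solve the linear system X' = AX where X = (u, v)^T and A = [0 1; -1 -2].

Coefficient matrix A = [[0, 1], [-1, -2]].
Characteristic polynomial det(A - λI) = λ^2 + 2λ + 1 = 0.
Single eigenvalue λ = -1 with algebraic multiplicity 2.
Eigenvector v = (-1,1); generalized eigenvector w with (A-λI)w=v is (-3,2).
General solution: e^(-t)[c_1·v + c_2·(t·v + w)].

u(t) = -c_1e^(-t) - c_2te^(-t) - 3c_2e^(-t), v(t) = c_1e^(-t) + c_2te^(-t) + 2c_2e^(-t)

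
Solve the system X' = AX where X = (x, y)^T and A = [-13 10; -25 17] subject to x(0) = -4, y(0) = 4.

Coefficient matrix A = [[-13, 10], [-25, 17]].
Characteristic polynomial det(A - λI) = λ^2 - 4λ + 29 = 0.
Eigenvalues λ = 2 ± 5i (complex conjugate pair).
For λ=2+5i: an eigenvector is (-1,-2) - i(-1,-1) = (-1 + i, -2 + i).
A real fundamental pair from Re and Im of e^((2+5i)t)v: X_1 = e^(2t)(cos(5t)·(-1,-2) + sin(5t)·(-1,-1)), X_2 = e^(2t)(sin(5t)·(-1,-2) - cos(5t)·(-1,-1)).
General solution: c_1X_1 + c_2X_2.
Applying x(0)=-4, y(0)=4 gives c_1=-8, c_2=-12.

x(t) = 20e^(2t)sin(5t) - 4e^(2t)cos(5t), y(t) = 32e^(2t)sin(5t) + 4e^(2t)cos(5t)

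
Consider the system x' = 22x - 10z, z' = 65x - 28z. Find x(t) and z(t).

Coefficient matrix A = [[22, -10], [65, -28]].
Characteristic polynomial det(A - λI) = λ^2 + 6λ + 34 = 0.
Eigenvalues λ = -3 ± 5i (complex conjugate pair).
For λ=-3+5i: an eigenvector is (1,2) - i(1,3) = (1 - i, 2 - 3i).
A real fundamental pair from Re and Im of e^((-3+5i)t)v: X_1 = e^(-3t)(cos(5t)·(1,2) + sin(5t)·(1,3)), X_2 = e^(-3t)(sin(5t)·(1,2) - cos(5t)·(1,3)).
General solution: C_1X_1 + C_2X_2.

x(t) = C_1e^(-3t)sin(5t) + C_1e^(-3t)cos(5t) + C_2e^(-3t)sin(5t) - C_2e^(-3t)cos(5t), z(t) = 3C_1e^(-3t)sin(5t) + 2C_1e^(-3t)cos(5t) + 2C_2e^(-3t)sin(5t) - 3C_2e^(-3t)cos(5t)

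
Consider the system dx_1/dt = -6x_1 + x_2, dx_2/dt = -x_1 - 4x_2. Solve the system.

x_1(t) = -K_1e^(-5t) - K_2te^(-5t) + 2K_2e^(-5t), x_2(t) = -K_1e^(-5t) - K_2te^(-5t) + K_2e^(-5t)

Coefficient matrix A = [[-6, 1], [-1, -4]].
Characteristic polynomial det(A - λI) = λ^2 + 10λ + 25 = 0.
Single eigenvalue λ = -5 with algebraic multiplicity 2.
Eigenvector v = (-1,-1); generalized eigenvector w with (A-λI)w=v is (2,1).
General solution: e^(-5t)[K_1·v + K_2·(t·v + w)].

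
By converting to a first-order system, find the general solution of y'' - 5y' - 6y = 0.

Let x_1 = y, x_2 = y'. Then x_1' = x_2 and x_2' = 6x_1 + 5x_2.
A = [[0,1],[6,5]]; det(A-λI) = λ^2 - 5λ - 6.
Eigenvalues λ = 6, -1 with eigenvectors (1,6), (1,-1).

y(t) = C_1e^(6t) + C_2e^(-t)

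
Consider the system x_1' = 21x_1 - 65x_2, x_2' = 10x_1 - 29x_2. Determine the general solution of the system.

x_1(t) = 3C_1e^(-4t)sin(5t) - 2C_1e^(-4t)cos(5t) - 2C_2e^(-4t)sin(5t) - 3C_2e^(-4t)cos(5t), x_2(t) = C_1e^(-4t)sin(5t) - C_1e^(-4t)cos(5t) - C_2e^(-4t)sin(5t) - C_2e^(-4t)cos(5t)

Coefficient matrix A = [[21, -65], [10, -29]].
Characteristic polynomial det(A - λI) = λ^2 + 8λ + 41 = 0.
Eigenvalues λ = -4 ± 5i (complex conjugate pair).
For λ=-4+5i: an eigenvector is (-2,-1) - i(3,1) = (-2 - 3i, -1 - i).
A real fundamental pair from Re and Im of e^((-4+5i)t)v: X_1 = e^(-4t)(cos(5t)·(-2,-1) + sin(5t)·(3,1)), X_2 = e^(-4t)(sin(5t)·(-2,-1) - cos(5t)·(3,1)).
General solution: C_1X_1 + C_2X_2.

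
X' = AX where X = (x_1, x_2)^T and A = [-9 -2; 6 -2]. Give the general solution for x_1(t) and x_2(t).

Coefficient matrix A = [[-9, -2], [6, -2]].
Characteristic polynomial det(A - λI) = λ^2 + 11λ + 30 = 0.
Eigenvalues λ = -6, -5.
For λ=-6: (A-λI) row 1 is [-3, -2], so an eigenvector is (-2, 3).
For λ=-5: (A-λI) row 1 is [-4, -2], so an eigenvector is (1, -2).
General solution: K_1e^(-6t)(-2,3) + K_2e^(-5t)(1,-2).

x_1(t) = -2K_1e^(-6t) + K_2e^(-5t), x_2(t) = 3K_1e^(-6t) - 2K_2e^(-5t)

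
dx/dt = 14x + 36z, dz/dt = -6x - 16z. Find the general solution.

x(t) = 3K_1e^(2t) + 2K_2e^(-4t), z(t) = -K_1e^(2t) - K_2e^(-4t)

Coefficient matrix A = [[14, 36], [-6, -16]].
Characteristic polynomial det(A - λI) = λ^2 + 2λ - 8 = 0.
Eigenvalues λ = 2, -4.
For λ=2: (A-λI) row 1 is [12, 36], so an eigenvector is (3, -1).
For λ=-4: (A-λI) row 1 is [18, 36], so an eigenvector is (2, -1).
General solution: K_1e^(2t)(3,-1) + K_2e^(-4t)(2,-1).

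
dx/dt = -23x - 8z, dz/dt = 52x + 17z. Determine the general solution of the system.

Coefficient matrix A = [[-23, -8], [52, 17]].
Characteristic polynomial det(A - λI) = λ^2 + 6λ + 25 = 0.
Eigenvalues λ = -3 ± 4i (complex conjugate pair).
For λ=-3+4i: an eigenvector is (1,-3) - i(1,-2) = (1 - i, -3 + 2i).
A real fundamental pair from Re and Im of e^((-3+4i)t)v: X_1 = e^(-3t)(cos(4t)·(1,-3) + sin(4t)·(1,-2)), X_2 = e^(-3t)(sin(4t)·(1,-3) - cos(4t)·(1,-2)).
General solution: c_1X_1 + c_2X_2.

x(t) = c_1e^(-3t)sin(4t) + c_1e^(-3t)cos(4t) + c_2e^(-3t)sin(4t) - c_2e^(-3t)cos(4t), z(t) = -2c_1e^(-3t)sin(4t) - 3c_1e^(-3t)cos(4t) - 3c_2e^(-3t)sin(4t) + 2c_2e^(-3t)cos(4t)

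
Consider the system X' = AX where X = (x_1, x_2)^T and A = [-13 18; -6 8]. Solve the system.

x_1(t) = -2C_1e^(-4t) + 3C_2e^(-t), x_2(t) = -C_1e^(-4t) + 2C_2e^(-t)

Coefficient matrix A = [[-13, 18], [-6, 8]].
Characteristic polynomial det(A - λI) = λ^2 + 5λ + 4 = 0.
Eigenvalues λ = -4, -1.
For λ=-4: (A-λI) row 1 is [-9, 18], so an eigenvector is (-2, -1).
For λ=-1: (A-λI) row 1 is [-12, 18], so an eigenvector is (3, 2).
General solution: C_1e^(-4t)(-2,-1) + C_2e^(-t)(3,2).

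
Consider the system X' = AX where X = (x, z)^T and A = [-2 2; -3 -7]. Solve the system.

x(t) = -2K_1e^(-5t) + K_2e^(-4t), z(t) = 3K_1e^(-5t) - K_2e^(-4t)

Coefficient matrix A = [[-2, 2], [-3, -7]].
Characteristic polynomial det(A - λI) = λ^2 + 9λ + 20 = 0.
Eigenvalues λ = -5, -4.
For λ=-5: (A-λI) row 1 is [3, 2], so an eigenvector is (-2, 3).
For λ=-4: (A-λI) row 1 is [2, 2], so an eigenvector is (1, -1).
General solution: K_1e^(-5t)(-2,3) + K_2e^(-4t)(1,-1).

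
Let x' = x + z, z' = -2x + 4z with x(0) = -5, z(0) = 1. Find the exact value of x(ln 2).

4

A = [[1,1],[-2,4]]; eigenvalues λ = 3, 2.
Eigenvectors: (-1,-2) for λ=3, (-1,-1) for λ=2.
From the initial condition, c_1 = -6, c_2 = 11.
x(ln 2) = (-6)(2^3)(-1) + (11)(2^2)(-1) = 4.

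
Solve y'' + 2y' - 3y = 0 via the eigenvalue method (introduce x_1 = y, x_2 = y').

Let x_1 = y, x_2 = y'. Then x_1' = x_2 and x_2' = 3x_1 - 2x_2.
A = [[0,1],[3,-2]]; det(A-λI) = λ^2 + 2λ - 3.
Eigenvalues λ = -3, 1 with eigenvectors (1,-3), (1,1).

y(t) = c_1e^(-3t) + c_2e^(t)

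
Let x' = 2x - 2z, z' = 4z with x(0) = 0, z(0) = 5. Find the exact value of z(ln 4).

A = [[2,-2],[0,4]]; eigenvalues λ = 4, 2.
Eigenvectors: (-1,1) for λ=4, (1,0) for λ=2.
From the initial condition, c_1 = 5, c_2 = 5.
z(ln 4) = (5)(4^4)(1) + (5)(4^2)(0) = 1280.

1280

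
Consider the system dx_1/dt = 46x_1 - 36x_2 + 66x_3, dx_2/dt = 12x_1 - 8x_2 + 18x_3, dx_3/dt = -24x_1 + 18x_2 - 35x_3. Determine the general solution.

Coefficient matrix A = [[46, -36, 66], [12, -8, 18], [-24, 18, -35]].
det(A - λI) = 0 gives eigenvalues λ = -2, 1, 4.
For λ=-2: eigenvector (-7,-2,4).
For λ=1: eigenvector (6,2,-3).
For λ=4: eigenvector (4,1,-2).
General solution: c_1e^(-2t)(-7,-2,4) + c_2e^(t)(6,2,-3) + c_3e^(4t)(4,1,-2).

x_1(t) = -7c_1e^(-2t) + 6c_2e^(t) + 4c_3e^(4t), x_2(t) = -2c_1e^(-2t) + 2c_2e^(t) + c_3e^(4t), x_3(t) = 4c_1e^(-2t) - 3c_2e^(t) - 2c_3e^(4t)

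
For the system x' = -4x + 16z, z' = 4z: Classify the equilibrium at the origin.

saddle

A = [[-4,16],[0,4]]; det(A-λI) = λ^2 - 16.
λ = 4, -4: opposite signs.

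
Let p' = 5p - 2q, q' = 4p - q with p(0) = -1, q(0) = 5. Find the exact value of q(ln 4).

A = [[5,-2],[4,-1]]; eigenvalues λ = 1, 3.
Eigenvectors: (-1,-2) for λ=1, (1,1) for λ=3.
From the initial condition, c_1 = -6, c_2 = -7.
q(ln 4) = (-6)(4^1)(-2) + (-7)(4^3)(1) = -400.

-400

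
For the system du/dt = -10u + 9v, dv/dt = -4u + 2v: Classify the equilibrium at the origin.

stable improper node

A = [[-10,9],[-4,2]]; det(A-λI) = λ^2 + 8λ + 16.
repeated λ = -4 with a single eigenvector.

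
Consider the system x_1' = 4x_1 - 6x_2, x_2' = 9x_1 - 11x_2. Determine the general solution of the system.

x_1(t) = K_1e^(-2t) + 2K_2e^(-5t), x_2(t) = K_1e^(-2t) + 3K_2e^(-5t)

Coefficient matrix A = [[4, -6], [9, -11]].
Characteristic polynomial det(A - λI) = λ^2 + 7λ + 10 = 0.
Eigenvalues λ = -2, -5.
For λ=-2: (A-λI) row 1 is [6, -6], so an eigenvector is (1, 1).
For λ=-5: (A-λI) row 1 is [9, -6], so an eigenvector is (2, 3).
General solution: K_1e^(-2t)(1,1) + K_2e^(-5t)(2,3).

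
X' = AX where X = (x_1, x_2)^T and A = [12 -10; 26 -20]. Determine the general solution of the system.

x_1(t) = C_1e^(-4t)sin(2t) + 2C_1e^(-4t)cos(2t) + 2C_2e^(-4t)sin(2t) - C_2e^(-4t)cos(2t), x_2(t) = 2C_1e^(-4t)sin(2t) + 3C_1e^(-4t)cos(2t) + 3C_2e^(-4t)sin(2t) - 2C_2e^(-4t)cos(2t)

Coefficient matrix A = [[12, -10], [26, -20]].
Characteristic polynomial det(A - λI) = λ^2 + 8λ + 20 = 0.
Eigenvalues λ = -4 ± 2i (complex conjugate pair).
For λ=-4+2i: an eigenvector is (2,3) - i(1,2) = (2 - i, 3 - 2i).
A real fundamental pair from Re and Im of e^((-4+2i)t)v: X_1 = e^(-4t)(cos(2t)·(2,3) + sin(2t)·(1,2)), X_2 = e^(-4t)(sin(2t)·(2,3) - cos(2t)·(1,2)).
General solution: C_1X_1 + C_2X_2.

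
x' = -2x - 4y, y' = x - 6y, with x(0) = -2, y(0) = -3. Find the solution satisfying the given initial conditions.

x(t) = 8te^(-4t) - 2e^(-4t), y(t) = 4te^(-4t) - 3e^(-4t)

Coefficient matrix A = [[-2, -4], [1, -6]].
Characteristic polynomial det(A - λI) = λ^2 + 8λ + 16 = 0.
Single eigenvalue λ = -4 with algebraic multiplicity 2.
Eigenvector v = (2,1); generalized eigenvector w with (A-λI)w=v is (-1,-1).
General solution: e^(-4t)[K_1·v + K_2·(t·v + w)].
Applying x(0)=-2, y(0)=-3 gives K_1=1, K_2=4.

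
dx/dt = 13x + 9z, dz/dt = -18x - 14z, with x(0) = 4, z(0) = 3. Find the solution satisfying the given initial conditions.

x(t) = 11e^(4t) - 7e^(-5t), z(t) = -11e^(4t) + 14e^(-5t)

Coefficient matrix A = [[13, 9], [-18, -14]].
Characteristic polynomial det(A - λI) = λ^2 + λ - 20 = 0.
Eigenvalues λ = 4, -5.
For λ=4: (A-λI) row 1 is [9, 9], so an eigenvector is (1, -1).
For λ=-5: (A-λI) row 1 is [18, 9], so an eigenvector is (-1, 2).
General solution: c_1e^(4t)(1,-1) + c_2e^(-5t)(-1,2).
Applying x(0)=4, z(0)=3 gives c_1=11, c_2=7.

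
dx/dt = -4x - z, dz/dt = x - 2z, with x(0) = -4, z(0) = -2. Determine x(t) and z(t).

Coefficient matrix A = [[-4, -1], [1, -2]].
Characteristic polynomial det(A - λI) = λ^2 + 6λ + 9 = 0.
Single eigenvalue λ = -3 with algebraic multiplicity 2.
Eigenvector v = (-1,1); generalized eigenvector w with (A-λI)w=v is (-1,2).
General solution: e^(-3t)[c_1·v + c_2·(t·v + w)].
Applying x(0)=-4, z(0)=-2 gives c_1=10, c_2=-6.

x(t) = 6te^(-3t) - 4e^(-3t), z(t) = -6te^(-3t) - 2e^(-3t)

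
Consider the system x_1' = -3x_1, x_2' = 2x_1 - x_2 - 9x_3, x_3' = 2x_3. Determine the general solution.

Coefficient matrix A = [[-3, 0, 0], [2, -1, -9], [0, 0, 2]].
det(A - λI) = 0 gives eigenvalues λ = -1, 2, -3.
For λ=-1: eigenvector (0,-1,0).
For λ=2: eigenvector (0,-3,1).
For λ=-3: eigenvector (1,-1,0).
General solution: C_1e^(-t)(0,-1,0) + C_2e^(2t)(0,-3,1) + C_3e^(-3t)(1,-1,0).

x_1(t) = C_3e^(-3t), x_2(t) = -C_1e^(-t) - 3C_2e^(2t) - C_3e^(-3t), x_3(t) = C_2e^(2t)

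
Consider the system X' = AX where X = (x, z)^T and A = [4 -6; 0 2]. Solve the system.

x(t) = K_1e^(4t) - 3K_2e^(2t), z(t) = -K_2e^(2t)

Coefficient matrix A = [[4, -6], [0, 2]].
Characteristic polynomial det(A - λI) = λ^2 - 6λ + 8 = 0.
Eigenvalues λ = 4, 2.
For λ=4: (A-λI) row 1 is [0, -6], so an eigenvector is (1, 0).
For λ=2: (A-λI) row 1 is [2, -6], so an eigenvector is (-3, -1).
General solution: K_1e^(4t)(1,0) + K_2e^(2t)(-3,-1).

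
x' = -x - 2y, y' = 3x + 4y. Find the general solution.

Coefficient matrix A = [[-1, -2], [3, 4]].
Characteristic polynomial det(A - λI) = λ^2 - 3λ + 2 = 0.
Eigenvalues λ = 2, 1.
For λ=2: (A-λI) row 1 is [-3, -2], so an eigenvector is (2, -3).
For λ=1: (A-λI) row 1 is [-2, -2], so an eigenvector is (-1, 1).
General solution: K_1e^(2t)(2,-3) + K_2e^(t)(-1,1).

x(t) = 2K_1e^(2t) - K_2e^(t), y(t) = -3K_1e^(2t) + K_2e^(t)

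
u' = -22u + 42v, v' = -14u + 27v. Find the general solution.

u(t) = 2K_1e^(-t) + 3K_2e^(6t), v(t) = K_1e^(-t) + 2K_2e^(6t)

Coefficient matrix A = [[-22, 42], [-14, 27]].
Characteristic polynomial det(A - λI) = λ^2 - 5λ - 6 = 0.
Eigenvalues λ = -1, 6.
For λ=-1: (A-λI) row 1 is [-21, 42], so an eigenvector is (2, 1).
For λ=6: (A-λI) row 1 is [-28, 42], so an eigenvector is (3, 2).
General solution: K_1e^(-t)(2,1) + K_2e^(6t)(3,2).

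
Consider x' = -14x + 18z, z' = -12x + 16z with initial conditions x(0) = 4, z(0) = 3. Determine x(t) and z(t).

Coefficient matrix A = [[-14, 18], [-12, 16]].
Characteristic polynomial det(A - λI) = λ^2 - 2λ - 8 = 0.
Eigenvalues λ = -2, 4.
For λ=-2: (A-λI) row 1 is [-12, 18], so an eigenvector is (3, 2).
For λ=4: (A-λI) row 1 is [-18, 18], so an eigenvector is (-1, -1).
General solution: c_1e^(-2t)(3,2) + c_2e^(4t)(-1,-1).
Applying x(0)=4, z(0)=3 gives c_1=1, c_2=-1.

x(t) = e^(4t) + 3e^(-2t), z(t) = e^(4t) + 2e^(-2t)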